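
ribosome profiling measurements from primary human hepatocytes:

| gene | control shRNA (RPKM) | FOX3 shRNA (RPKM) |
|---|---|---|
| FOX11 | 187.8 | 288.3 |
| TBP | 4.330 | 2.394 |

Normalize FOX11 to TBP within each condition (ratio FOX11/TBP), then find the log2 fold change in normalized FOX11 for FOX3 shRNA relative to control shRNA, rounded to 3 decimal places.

1.473

FOX11/TBP (control shRNA) = 187.8 / 4.330 = 43.372
FOX11/TBP (FOX3 shRNA) = 288.3 / 2.394 = 120.43
Fold change = 120.43 / 43.372 = 2.7766
log2(2.7766) = 1.4733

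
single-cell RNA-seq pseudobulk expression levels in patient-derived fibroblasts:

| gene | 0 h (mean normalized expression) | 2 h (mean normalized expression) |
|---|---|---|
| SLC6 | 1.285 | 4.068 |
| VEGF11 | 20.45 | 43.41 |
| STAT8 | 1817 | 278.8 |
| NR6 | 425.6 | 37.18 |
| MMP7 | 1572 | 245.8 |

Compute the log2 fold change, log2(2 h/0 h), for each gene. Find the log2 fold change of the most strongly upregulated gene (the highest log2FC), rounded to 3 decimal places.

1.663

log2(4.068/1.285) = 1.663  (SLC6)
log2(43.41/20.45) = 1.086  (VEGF11)
log2(278.8/1817) = -2.704  (STAT8)
log2(37.18/425.6) = -3.517  (NR6)
log2(245.8/1572) = -2.677  (MMP7)
SLC6 is most strongly upregulated.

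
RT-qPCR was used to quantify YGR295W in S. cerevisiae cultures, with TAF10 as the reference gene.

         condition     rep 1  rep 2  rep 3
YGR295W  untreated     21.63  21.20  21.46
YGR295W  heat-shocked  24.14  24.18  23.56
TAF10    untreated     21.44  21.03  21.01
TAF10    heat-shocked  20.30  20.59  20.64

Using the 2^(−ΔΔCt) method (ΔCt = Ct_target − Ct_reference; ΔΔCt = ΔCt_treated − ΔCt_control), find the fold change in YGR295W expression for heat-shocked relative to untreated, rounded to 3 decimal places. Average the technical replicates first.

Mean Ct: YGR295W untreated 21.430; YGR295W heat-shocked 23.960; TAF10 untreated 21.160; TAF10 heat-shocked 20.510
ΔCt(untreated) = 21.430 − 21.160 = 0.270
ΔCt(heat-shocked) = 23.960 − 20.510 = 3.450
ΔΔCt = 3.450 − 0.270 = 3.180
Fold change = 2^(−3.180) = 0.1103

0.110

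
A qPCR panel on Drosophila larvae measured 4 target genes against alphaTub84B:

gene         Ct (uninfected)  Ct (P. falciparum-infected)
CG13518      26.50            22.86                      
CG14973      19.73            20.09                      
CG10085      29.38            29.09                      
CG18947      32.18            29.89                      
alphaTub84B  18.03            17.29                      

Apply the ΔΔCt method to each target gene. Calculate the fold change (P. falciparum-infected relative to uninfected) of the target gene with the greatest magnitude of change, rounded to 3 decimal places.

CG13518: ΔΔCt = (22.86−17.29) − (26.50−18.03) = 5.57 − 8.47 = -2.90; fold change = 2^2.90 = 7.464
CG14973: ΔΔCt = (20.09−17.29) − (19.73−18.03) = 2.80 − 1.70 = 1.10; fold change = 2^-1.10 = 0.467
CG10085: ΔΔCt = (29.09−17.29) − (29.38−18.03) = 11.80 − 11.35 = 0.45; fold change = 2^-0.45 = 0.732
CG18947: ΔΔCt = (29.89−17.29) − (32.18−18.03) = 12.60 − 14.15 = -1.55; fold change = 2^1.55 = 2.928
CG13518 has the largest |ΔΔCt| = 2.90.

7.464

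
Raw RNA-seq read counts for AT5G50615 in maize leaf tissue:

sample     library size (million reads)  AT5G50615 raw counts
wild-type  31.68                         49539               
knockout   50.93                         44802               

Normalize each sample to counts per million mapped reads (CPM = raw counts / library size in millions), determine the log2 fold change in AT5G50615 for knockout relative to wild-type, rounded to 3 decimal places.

CPM(wild-type) = 49539 / 31.68 = 1563.7311
CPM(knockout) = 44802 / 50.93 = 879.6780
Fold change = 879.6780 / 1563.7311 = 0.56255
log2(0.56255) = -0.8299

-0.830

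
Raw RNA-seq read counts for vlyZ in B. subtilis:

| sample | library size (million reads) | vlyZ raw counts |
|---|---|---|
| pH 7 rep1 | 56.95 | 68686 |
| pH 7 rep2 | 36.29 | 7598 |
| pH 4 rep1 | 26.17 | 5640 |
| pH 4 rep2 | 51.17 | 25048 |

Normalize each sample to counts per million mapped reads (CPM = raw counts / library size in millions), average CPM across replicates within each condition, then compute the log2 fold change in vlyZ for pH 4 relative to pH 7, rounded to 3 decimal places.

-1.006

CPM(pH 7 rep1) = 68686 / 56.95 = 1206.0755
CPM(pH 7 rep2) = 7598 / 36.29 = 209.3690
CPM(pH 4 rep1) = 5640 / 26.17 = 215.5139
CPM(pH 4 rep2) = 25048 / 51.17 = 489.5056
mean CPM(pH 7) = 707.7222; mean CPM(pH 4) = 352.5098
Fold change = 352.5098 / 707.7222 = 0.49809
log2(0.49809) = -1.0055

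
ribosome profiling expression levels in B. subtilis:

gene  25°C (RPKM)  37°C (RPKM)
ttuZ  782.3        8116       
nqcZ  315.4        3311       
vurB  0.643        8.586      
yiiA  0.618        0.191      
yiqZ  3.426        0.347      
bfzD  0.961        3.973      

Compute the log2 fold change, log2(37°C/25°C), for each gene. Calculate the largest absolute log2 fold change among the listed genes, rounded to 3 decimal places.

log2(8116/782.3) = 3.375  (ttuZ)
log2(3311/315.4) = 3.392  (nqcZ)
log2(8.586/0.643) = 3.739  (vurB)
log2(0.191/0.618) = -1.694  (yiiA)
log2(0.347/3.426) = -3.304  (yiqZ)
log2(3.973/0.961) = 2.048  (bfzD)
The largest magnitude belongs to vurB.

3.739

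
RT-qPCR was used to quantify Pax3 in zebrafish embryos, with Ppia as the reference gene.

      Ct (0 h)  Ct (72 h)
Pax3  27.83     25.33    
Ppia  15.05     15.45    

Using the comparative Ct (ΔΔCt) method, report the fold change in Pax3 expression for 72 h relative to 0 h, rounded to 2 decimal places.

ΔCt(0 h) = 27.830 − 15.050 = 12.780
ΔCt(72 h) = 25.330 − 15.450 = 9.880
ΔΔCt = 9.880 − 12.780 = -2.900
Fold change = 2^(−(-2.900)) = 2^2.900 = 7.464

7.46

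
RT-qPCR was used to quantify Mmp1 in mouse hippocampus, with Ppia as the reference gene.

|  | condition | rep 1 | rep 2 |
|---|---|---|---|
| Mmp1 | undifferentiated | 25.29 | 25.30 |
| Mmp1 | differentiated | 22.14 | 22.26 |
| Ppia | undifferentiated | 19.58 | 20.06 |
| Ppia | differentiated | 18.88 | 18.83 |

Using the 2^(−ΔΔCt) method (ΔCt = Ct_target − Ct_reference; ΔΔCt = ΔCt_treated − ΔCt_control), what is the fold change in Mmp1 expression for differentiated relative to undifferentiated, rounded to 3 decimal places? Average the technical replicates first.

Mean Ct: Mmp1 undifferentiated 25.295; Mmp1 differentiated 22.200; Ppia undifferentiated 19.820; Ppia differentiated 18.855
ΔCt(undifferentiated) = 25.295 − 19.820 = 5.475
ΔCt(differentiated) = 22.200 − 18.855 = 3.345
ΔΔCt = 3.345 − 5.475 = -2.130
Fold change = 2^(−(-2.130)) = 2^2.130 = 4.3772

4.377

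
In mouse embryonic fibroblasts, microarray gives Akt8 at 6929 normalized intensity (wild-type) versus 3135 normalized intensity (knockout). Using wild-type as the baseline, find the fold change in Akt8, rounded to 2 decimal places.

0.45

Fold change = 3135 / 6929 = 0.452
Akt8 is downregulated.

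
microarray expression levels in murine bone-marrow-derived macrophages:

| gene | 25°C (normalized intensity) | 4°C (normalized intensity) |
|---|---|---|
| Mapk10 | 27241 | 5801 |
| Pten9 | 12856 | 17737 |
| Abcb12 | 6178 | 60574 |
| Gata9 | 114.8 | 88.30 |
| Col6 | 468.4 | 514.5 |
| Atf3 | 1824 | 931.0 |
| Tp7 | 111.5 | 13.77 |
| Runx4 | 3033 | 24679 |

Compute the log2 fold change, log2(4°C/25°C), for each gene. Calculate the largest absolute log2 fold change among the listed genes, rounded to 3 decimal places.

log2(5801/27241) = -2.231  (Mapk10)
log2(17737/12856) = 0.464  (Pten9)
log2(60574/6178) = 3.293  (Abcb12)
log2(88.30/114.8) = -0.379  (Gata9)
log2(514.5/468.4) = 0.135  (Col6)
log2(931.0/1824) = -0.970  (Atf3)
log2(13.77/111.5) = -3.017  (Tp7)
log2(24679/3033) = 3.024  (Runx4)
The largest magnitude belongs to Abcb12.

3.293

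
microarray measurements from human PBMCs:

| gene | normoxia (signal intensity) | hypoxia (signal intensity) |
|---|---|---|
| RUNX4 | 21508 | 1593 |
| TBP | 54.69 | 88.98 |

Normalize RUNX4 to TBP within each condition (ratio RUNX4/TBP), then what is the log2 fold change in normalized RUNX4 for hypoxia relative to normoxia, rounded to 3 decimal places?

RUNX4/TBP (normoxia) = 21508 / 54.69 = 393.27
RUNX4/TBP (hypoxia) = 1593 / 88.98 = 17.903
Fold change = 17.903 / 393.27 = 0.0455
log2(0.0455) = -4.4573

-4.457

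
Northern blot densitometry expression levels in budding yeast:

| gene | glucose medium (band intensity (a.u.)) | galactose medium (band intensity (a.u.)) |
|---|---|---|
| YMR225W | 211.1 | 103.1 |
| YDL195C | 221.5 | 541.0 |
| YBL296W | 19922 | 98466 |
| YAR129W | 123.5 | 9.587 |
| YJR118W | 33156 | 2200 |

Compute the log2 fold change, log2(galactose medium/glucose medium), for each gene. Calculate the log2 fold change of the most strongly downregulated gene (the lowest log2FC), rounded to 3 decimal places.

-3.914

log2(103.1/211.1) = -1.034  (YMR225W)
log2(541.0/221.5) = 1.288  (YDL195C)
log2(98466/19922) = 2.305  (YBL296W)
log2(9.587/123.5) = -3.687  (YAR129W)
log2(2200/33156) = -3.914  (YJR118W)
YJR118W is most strongly downregulated.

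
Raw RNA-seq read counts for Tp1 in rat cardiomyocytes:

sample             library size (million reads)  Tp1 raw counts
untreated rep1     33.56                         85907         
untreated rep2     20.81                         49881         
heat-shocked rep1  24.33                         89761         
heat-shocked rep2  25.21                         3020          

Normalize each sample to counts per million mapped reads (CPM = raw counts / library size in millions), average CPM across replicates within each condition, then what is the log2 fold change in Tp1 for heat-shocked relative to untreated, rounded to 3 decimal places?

-0.380

CPM(untreated rep1) = 85907 / 33.56 = 2559.8033
CPM(untreated rep2) = 49881 / 20.81 = 2396.9726
CPM(heat-shocked rep1) = 89761 / 24.33 = 3689.3136
CPM(heat-shocked rep2) = 3020 / 25.21 = 119.7937
mean CPM(untreated) = 2478.3880; mean CPM(heat-shocked) = 1904.5537
Fold change = 1904.5537 / 2478.3880 = 0.76846
log2(0.76846) = -0.3799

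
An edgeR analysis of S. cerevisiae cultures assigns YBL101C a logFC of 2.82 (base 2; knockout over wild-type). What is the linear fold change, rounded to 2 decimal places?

7.06

Fold change = 2^(2.82) = 7.062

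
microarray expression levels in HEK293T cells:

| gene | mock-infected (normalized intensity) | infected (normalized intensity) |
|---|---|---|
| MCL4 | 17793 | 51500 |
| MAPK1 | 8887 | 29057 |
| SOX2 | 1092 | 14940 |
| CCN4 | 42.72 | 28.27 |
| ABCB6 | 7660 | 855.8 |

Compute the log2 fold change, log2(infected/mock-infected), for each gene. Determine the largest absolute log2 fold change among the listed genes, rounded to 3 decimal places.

3.774

log2(51500/17793) = 1.533  (MCL4)
log2(29057/8887) = 1.709  (MAPK1)
log2(14940/1092) = 3.774  (SOX2)
log2(28.27/42.72) = -0.596  (CCN4)
log2(855.8/7660) = -3.162  (ABCB6)
The largest magnitude belongs to SOX2.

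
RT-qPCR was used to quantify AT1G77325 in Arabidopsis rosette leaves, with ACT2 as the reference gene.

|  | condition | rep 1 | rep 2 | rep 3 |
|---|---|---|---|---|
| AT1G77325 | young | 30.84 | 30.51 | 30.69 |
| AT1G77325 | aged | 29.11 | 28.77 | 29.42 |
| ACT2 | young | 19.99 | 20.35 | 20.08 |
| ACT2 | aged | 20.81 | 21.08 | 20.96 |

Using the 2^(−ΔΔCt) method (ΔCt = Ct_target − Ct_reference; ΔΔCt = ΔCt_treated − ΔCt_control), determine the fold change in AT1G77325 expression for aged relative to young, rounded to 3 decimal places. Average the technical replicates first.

5.242

Mean Ct: AT1G77325 young 30.680; AT1G77325 aged 29.100; ACT2 young 20.140; ACT2 aged 20.950
ΔCt(young) = 30.680 − 20.140 = 10.540
ΔCt(aged) = 29.100 − 20.950 = 8.150
ΔΔCt = 8.150 − 10.540 = -2.390
Fold change = 2^(−(-2.390)) = 2^2.390 = 5.2416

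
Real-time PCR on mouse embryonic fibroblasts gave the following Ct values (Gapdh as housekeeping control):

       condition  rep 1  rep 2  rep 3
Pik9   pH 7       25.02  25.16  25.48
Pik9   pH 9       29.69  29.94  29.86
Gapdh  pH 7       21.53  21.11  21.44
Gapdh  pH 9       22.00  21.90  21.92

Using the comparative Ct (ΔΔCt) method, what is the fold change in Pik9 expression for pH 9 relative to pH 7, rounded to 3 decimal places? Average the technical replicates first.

0.061

Mean Ct: Pik9 pH 7 25.220; Pik9 pH 9 29.830; Gapdh pH 7 21.360; Gapdh pH 9 21.940
ΔCt(pH 7) = 25.220 − 21.360 = 3.860
ΔCt(pH 9) = 29.830 − 21.940 = 7.890
ΔΔCt = 7.890 − 3.860 = 4.030
Fold change = 2^(−4.030) = 0.0612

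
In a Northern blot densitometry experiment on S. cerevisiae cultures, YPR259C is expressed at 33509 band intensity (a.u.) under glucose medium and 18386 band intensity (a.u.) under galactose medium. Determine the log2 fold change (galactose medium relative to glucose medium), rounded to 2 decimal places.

-0.87

Fold change = 18386 / 33509 = 0.5487
log2(0.5487) = -0.866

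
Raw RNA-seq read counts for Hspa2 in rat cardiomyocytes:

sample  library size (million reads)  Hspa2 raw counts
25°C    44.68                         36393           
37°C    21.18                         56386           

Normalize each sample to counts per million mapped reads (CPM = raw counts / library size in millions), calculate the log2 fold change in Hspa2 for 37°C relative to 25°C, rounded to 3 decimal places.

1.709

CPM(25°C) = 36393 / 44.68 = 814.5255
CPM(37°C) = 56386 / 21.18 = 2662.2285
Fold change = 2662.2285 / 814.5255 = 3.26844
log2(3.26844) = 1.7086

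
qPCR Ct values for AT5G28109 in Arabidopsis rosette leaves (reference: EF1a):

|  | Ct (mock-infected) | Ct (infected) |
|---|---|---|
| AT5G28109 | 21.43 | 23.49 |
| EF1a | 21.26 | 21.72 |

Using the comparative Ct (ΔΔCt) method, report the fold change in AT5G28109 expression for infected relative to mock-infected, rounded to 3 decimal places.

0.330

ΔCt(mock-infected) = 21.430 − 21.260 = 0.170
ΔCt(infected) = 23.490 − 21.720 = 1.770
ΔΔCt = 1.770 − 0.170 = 1.600
Fold change = 2^(−1.600) = 0.3299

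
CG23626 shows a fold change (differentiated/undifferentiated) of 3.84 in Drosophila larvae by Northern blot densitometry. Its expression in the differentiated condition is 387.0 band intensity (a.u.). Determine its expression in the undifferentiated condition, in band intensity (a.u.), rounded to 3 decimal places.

undifferentiated expression = 387.0 / 3.84 = 100.781

100.781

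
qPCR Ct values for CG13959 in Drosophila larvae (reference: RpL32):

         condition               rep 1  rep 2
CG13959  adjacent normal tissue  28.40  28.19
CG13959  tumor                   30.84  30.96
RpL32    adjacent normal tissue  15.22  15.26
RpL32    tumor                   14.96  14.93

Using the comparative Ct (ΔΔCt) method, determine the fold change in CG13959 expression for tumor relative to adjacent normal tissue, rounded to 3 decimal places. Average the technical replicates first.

0.134

Mean Ct: CG13959 adjacent normal tissue 28.295; CG13959 tumor 30.900; RpL32 adjacent normal tissue 15.240; RpL32 tumor 14.945
ΔCt(adjacent normal tissue) = 28.295 − 15.240 = 13.055
ΔCt(tumor) = 30.900 − 14.945 = 15.955
ΔΔCt = 15.955 − 13.055 = 2.900
Fold change = 2^(−2.900) = 0.1340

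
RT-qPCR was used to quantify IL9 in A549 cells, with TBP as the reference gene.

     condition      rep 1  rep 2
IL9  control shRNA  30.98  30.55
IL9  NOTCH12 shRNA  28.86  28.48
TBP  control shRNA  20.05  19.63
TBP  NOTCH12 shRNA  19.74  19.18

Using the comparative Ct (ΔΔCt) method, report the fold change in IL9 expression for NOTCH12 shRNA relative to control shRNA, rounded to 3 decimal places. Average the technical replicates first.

Mean Ct: IL9 control shRNA 30.765; IL9 NOTCH12 shRNA 28.670; TBP control shRNA 19.840; TBP NOTCH12 shRNA 19.460
ΔCt(control shRNA) = 30.765 − 19.840 = 10.925
ΔCt(NOTCH12 shRNA) = 28.670 − 19.460 = 9.210
ΔΔCt = 9.210 − 10.925 = -1.715
Fold change = 2^(−(-1.715)) = 2^1.715 = 3.2830

3.283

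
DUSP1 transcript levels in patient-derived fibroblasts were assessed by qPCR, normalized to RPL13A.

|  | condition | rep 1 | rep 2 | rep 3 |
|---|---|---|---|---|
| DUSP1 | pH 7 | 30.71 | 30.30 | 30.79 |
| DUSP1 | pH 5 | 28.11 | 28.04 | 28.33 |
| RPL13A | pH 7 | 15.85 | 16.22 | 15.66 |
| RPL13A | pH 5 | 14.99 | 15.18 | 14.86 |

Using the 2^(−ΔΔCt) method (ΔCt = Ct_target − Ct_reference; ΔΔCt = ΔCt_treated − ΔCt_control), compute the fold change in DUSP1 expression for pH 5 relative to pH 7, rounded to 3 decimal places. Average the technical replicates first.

Mean Ct: DUSP1 pH 7 30.600; DUSP1 pH 5 28.160; RPL13A pH 7 15.910; RPL13A pH 5 15.010
ΔCt(pH 7) = 30.600 − 15.910 = 14.690
ΔCt(pH 5) = 28.160 − 15.010 = 13.150
ΔΔCt = 13.150 − 14.690 = -1.540
Fold change = 2^(−(-1.540)) = 2^1.540 = 2.9079

2.908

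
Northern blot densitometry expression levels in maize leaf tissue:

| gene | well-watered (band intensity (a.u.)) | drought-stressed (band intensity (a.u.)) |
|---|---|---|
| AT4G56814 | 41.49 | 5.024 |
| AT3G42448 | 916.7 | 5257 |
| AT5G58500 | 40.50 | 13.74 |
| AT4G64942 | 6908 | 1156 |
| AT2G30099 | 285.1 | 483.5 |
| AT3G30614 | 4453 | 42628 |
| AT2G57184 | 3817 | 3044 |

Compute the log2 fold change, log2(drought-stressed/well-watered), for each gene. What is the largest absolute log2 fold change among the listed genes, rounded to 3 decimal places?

3.259

log2(5.024/41.49) = -3.046  (AT4G56814)
log2(5257/916.7) = 2.520  (AT3G42448)
log2(13.74/40.50) = -1.560  (AT5G58500)
log2(1156/6908) = -2.579  (AT4G64942)
log2(483.5/285.1) = 0.762  (AT2G30099)
log2(42628/4453) = 3.259  (AT3G30614)
log2(3044/3817) = -0.326  (AT2G57184)
The largest magnitude belongs to AT3G30614.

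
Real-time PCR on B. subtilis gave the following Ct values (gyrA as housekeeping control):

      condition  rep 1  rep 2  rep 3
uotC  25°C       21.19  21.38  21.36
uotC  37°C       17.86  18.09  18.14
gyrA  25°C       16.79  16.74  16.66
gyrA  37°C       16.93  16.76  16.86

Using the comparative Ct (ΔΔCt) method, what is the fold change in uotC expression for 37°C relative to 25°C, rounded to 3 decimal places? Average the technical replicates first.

10.556

Mean Ct: uotC 25°C 21.310; uotC 37°C 18.030; gyrA 25°C 16.730; gyrA 37°C 16.850
ΔCt(25°C) = 21.310 − 16.730 = 4.580
ΔCt(37°C) = 18.030 − 16.850 = 1.180
ΔΔCt = 1.180 − 4.580 = -3.400
Fold change = 2^(−(-3.400)) = 2^3.400 = 10.5561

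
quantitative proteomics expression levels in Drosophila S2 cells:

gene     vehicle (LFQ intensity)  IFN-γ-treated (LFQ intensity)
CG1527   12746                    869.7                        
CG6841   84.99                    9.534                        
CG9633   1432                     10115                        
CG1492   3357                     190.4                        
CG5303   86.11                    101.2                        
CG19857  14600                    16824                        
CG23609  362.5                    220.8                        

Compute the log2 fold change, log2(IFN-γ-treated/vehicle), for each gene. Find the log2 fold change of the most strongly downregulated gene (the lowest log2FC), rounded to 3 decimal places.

log2(869.7/12746) = -3.873  (CG1527)
log2(9.534/84.99) = -3.156  (CG6841)
log2(10115/1432) = 2.820  (CG9633)
log2(190.4/3357) = -4.140  (CG1492)
log2(101.2/86.11) = 0.233  (CG5303)
log2(16824/14600) = 0.205  (CG19857)
log2(220.8/362.5) = -0.715  (CG23609)
CG1492 is most strongly downregulated.

-4.140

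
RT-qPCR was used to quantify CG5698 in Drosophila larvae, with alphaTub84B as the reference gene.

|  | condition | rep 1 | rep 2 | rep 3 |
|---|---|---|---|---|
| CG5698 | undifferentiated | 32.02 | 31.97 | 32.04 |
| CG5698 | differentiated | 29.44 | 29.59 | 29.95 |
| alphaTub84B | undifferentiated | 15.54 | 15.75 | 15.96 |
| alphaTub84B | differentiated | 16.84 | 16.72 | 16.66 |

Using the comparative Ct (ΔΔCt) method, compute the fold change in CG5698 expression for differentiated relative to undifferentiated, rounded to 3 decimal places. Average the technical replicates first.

10.126

Mean Ct: CG5698 undifferentiated 32.010; CG5698 differentiated 29.660; alphaTub84B undifferentiated 15.750; alphaTub84B differentiated 16.740
ΔCt(undifferentiated) = 32.010 − 15.750 = 16.260
ΔCt(differentiated) = 29.660 − 16.740 = 12.920
ΔΔCt = 12.920 − 16.260 = -3.340
Fold change = 2^(−(-3.340)) = 2^3.340 = 10.1261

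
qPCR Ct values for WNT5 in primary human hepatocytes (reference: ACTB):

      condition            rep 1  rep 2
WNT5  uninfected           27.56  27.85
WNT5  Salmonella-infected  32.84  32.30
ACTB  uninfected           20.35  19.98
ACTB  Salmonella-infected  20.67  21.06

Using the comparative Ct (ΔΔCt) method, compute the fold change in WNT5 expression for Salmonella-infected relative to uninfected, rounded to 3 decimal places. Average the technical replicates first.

Mean Ct: WNT5 uninfected 27.705; WNT5 Salmonella-infected 32.570; ACTB uninfected 20.165; ACTB Salmonella-infected 20.865
ΔCt(uninfected) = 27.705 − 20.165 = 7.540
ΔCt(Salmonella-infected) = 32.570 − 20.865 = 11.705
ΔΔCt = 11.705 − 7.540 = 4.165
Fold change = 2^(−4.165) = 0.0557

0.056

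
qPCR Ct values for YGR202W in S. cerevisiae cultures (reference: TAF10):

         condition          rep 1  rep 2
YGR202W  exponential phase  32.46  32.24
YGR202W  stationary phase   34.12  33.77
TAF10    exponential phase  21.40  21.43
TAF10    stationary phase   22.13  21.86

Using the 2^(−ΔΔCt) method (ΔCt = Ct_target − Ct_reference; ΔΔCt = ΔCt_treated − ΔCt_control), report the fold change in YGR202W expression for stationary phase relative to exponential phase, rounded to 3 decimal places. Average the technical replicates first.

Mean Ct: YGR202W exponential phase 32.350; YGR202W stationary phase 33.945; TAF10 exponential phase 21.415; TAF10 stationary phase 21.995
ΔCt(exponential phase) = 32.350 − 21.415 = 10.935
ΔCt(stationary phase) = 33.945 − 21.995 = 11.950
ΔΔCt = 11.950 − 10.935 = 1.015
Fold change = 2^(−1.015) = 0.4948

0.495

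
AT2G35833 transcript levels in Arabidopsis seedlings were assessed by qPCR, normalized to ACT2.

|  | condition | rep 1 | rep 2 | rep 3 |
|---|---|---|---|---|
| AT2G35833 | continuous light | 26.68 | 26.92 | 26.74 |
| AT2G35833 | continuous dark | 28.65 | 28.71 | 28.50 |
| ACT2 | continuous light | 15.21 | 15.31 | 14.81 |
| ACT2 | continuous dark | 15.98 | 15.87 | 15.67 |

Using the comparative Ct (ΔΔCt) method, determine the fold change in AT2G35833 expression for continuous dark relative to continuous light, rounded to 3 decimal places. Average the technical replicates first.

0.463

Mean Ct: AT2G35833 continuous light 26.780; AT2G35833 continuous dark 28.620; ACT2 continuous light 15.110; ACT2 continuous dark 15.840
ΔCt(continuous light) = 26.780 − 15.110 = 11.670
ΔCt(continuous dark) = 28.620 − 15.840 = 12.780
ΔΔCt = 12.780 − 11.670 = 1.110
Fold change = 2^(−1.110) = 0.4633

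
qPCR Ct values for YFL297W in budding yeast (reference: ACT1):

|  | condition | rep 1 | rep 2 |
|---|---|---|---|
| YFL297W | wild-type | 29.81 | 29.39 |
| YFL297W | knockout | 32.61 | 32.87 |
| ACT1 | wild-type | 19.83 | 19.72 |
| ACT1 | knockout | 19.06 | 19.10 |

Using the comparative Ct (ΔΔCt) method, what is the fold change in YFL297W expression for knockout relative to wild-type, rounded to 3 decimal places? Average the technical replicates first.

0.070

Mean Ct: YFL297W wild-type 29.600; YFL297W knockout 32.740; ACT1 wild-type 19.775; ACT1 knockout 19.080
ΔCt(wild-type) = 29.600 − 19.775 = 9.825
ΔCt(knockout) = 32.740 − 19.080 = 13.660
ΔΔCt = 13.660 − 9.825 = 3.835
Fold change = 2^(−3.835) = 0.0701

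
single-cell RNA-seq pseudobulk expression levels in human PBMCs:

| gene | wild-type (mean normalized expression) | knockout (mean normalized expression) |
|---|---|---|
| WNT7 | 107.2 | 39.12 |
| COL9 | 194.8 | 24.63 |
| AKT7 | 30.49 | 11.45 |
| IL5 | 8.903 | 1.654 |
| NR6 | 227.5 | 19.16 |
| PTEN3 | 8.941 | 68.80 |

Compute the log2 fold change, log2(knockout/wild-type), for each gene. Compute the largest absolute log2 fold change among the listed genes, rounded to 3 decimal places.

3.570

log2(39.12/107.2) = -1.454  (WNT7)
log2(24.63/194.8) = -2.984  (COL9)
log2(11.45/30.49) = -1.413  (AKT7)
log2(1.654/8.903) = -2.428  (IL5)
log2(19.16/227.5) = -3.570  (NR6)
log2(68.80/8.941) = 2.944  (PTEN3)
The largest magnitude belongs to NR6.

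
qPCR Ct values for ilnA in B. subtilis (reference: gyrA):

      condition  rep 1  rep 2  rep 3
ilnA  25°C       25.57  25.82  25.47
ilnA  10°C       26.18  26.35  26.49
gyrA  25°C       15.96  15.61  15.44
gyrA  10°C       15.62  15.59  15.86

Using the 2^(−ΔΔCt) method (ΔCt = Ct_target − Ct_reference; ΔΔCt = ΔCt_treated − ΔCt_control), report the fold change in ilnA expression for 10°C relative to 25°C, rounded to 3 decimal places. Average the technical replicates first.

Mean Ct: ilnA 25°C 25.620; ilnA 10°C 26.340; gyrA 25°C 15.670; gyrA 10°C 15.690
ΔCt(25°C) = 25.620 − 15.670 = 9.950
ΔCt(10°C) = 26.340 − 15.690 = 10.650
ΔΔCt = 10.650 − 9.950 = 0.700
Fold change = 2^(−0.700) = 0.6156

0.616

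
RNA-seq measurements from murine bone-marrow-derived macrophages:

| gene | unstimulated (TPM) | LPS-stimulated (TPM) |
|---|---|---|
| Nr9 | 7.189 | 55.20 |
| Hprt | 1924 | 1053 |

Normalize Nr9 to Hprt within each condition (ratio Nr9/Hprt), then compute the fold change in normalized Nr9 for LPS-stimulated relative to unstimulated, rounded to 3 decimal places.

Nr9/Hprt (unstimulated) = 7.189 / 1924 = 0.0037365
Nr9/Hprt (LPS-stimulated) = 55.20 / 1053 = 0.052422
Fold change = 0.052422 / 0.0037365 = 14.0297

14.030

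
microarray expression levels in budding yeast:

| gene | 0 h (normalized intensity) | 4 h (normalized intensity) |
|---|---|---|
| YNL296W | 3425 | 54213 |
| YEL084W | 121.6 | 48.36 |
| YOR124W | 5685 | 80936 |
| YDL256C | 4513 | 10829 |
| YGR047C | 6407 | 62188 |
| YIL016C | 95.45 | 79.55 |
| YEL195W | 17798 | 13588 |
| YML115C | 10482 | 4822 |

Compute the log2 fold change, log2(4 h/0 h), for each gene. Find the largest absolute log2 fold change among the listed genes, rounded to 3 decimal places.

3.984

log2(54213/3425) = 3.984  (YNL296W)
log2(48.36/121.6) = -1.330  (YEL084W)
log2(80936/5685) = 3.832  (YOR124W)
log2(10829/4513) = 1.263  (YDL256C)
log2(62188/6407) = 3.279  (YGR047C)
log2(79.55/95.45) = -0.263  (YIL016C)
log2(13588/17798) = -0.389  (YEL195W)
log2(4822/10482) = -1.120  (YML115C)
The largest magnitude belongs to YNL296W.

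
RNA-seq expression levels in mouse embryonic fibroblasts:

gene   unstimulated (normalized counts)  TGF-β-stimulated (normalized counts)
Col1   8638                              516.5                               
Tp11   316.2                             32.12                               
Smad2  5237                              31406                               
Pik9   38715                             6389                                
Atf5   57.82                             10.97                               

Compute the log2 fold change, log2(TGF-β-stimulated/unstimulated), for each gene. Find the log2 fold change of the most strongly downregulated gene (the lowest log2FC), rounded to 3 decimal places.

-4.064

log2(516.5/8638) = -4.064  (Col1)
log2(32.12/316.2) = -3.299  (Tp11)
log2(31406/5237) = 2.584  (Smad2)
log2(6389/38715) = -2.599  (Pik9)
log2(10.97/57.82) = -2.398  (Atf5)
Col1 is most strongly downregulated.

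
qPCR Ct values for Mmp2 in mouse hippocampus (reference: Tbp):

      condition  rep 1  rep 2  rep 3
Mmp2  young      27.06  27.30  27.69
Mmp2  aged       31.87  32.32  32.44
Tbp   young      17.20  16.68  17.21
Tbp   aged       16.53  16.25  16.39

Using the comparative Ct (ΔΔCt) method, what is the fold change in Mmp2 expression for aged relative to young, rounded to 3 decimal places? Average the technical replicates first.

0.022

Mean Ct: Mmp2 young 27.350; Mmp2 aged 32.210; Tbp young 17.030; Tbp aged 16.390
ΔCt(young) = 27.350 − 17.030 = 10.320
ΔCt(aged) = 32.210 − 16.390 = 15.820
ΔΔCt = 15.820 − 10.320 = 5.500
Fold change = 2^(−5.500) = 0.0221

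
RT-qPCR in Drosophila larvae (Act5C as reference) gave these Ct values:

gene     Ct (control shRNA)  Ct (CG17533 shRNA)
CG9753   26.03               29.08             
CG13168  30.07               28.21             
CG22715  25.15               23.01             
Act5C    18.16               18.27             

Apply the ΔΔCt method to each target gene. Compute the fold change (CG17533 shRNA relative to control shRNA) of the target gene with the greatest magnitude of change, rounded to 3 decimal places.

0.130

CG9753: ΔΔCt = (29.08−18.27) − (26.03−18.16) = 10.81 − 7.87 = 2.94; fold change = 2^-2.94 = 0.130
CG13168: ΔΔCt = (28.21−18.27) − (30.07−18.16) = 9.94 − 11.91 = -1.97; fold change = 2^1.97 = 3.918
CG22715: ΔΔCt = (23.01−18.27) − (25.15−18.16) = 4.74 − 6.99 = -2.25; fold change = 2^2.25 = 4.757
CG9753 has the largest |ΔΔCt| = 2.94.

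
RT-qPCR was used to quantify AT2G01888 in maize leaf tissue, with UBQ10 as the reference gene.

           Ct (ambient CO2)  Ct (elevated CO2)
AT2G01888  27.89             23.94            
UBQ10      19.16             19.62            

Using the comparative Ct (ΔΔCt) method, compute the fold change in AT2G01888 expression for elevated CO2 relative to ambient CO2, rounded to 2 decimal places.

ΔCt(ambient CO2) = 27.890 − 19.160 = 8.730
ΔCt(elevated CO2) = 23.940 − 19.620 = 4.320
ΔΔCt = 4.320 − 8.730 = -4.410
Fold change = 2^(−(-4.410)) = 2^4.410 = 21.259

21.26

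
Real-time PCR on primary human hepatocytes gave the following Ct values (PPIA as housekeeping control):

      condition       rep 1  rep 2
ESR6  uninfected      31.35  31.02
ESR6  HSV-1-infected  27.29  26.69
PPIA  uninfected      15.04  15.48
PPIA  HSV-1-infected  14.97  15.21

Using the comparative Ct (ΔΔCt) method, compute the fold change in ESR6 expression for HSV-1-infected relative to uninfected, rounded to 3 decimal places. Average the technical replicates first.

Mean Ct: ESR6 uninfected 31.185; ESR6 HSV-1-infected 26.990; PPIA uninfected 15.260; PPIA HSV-1-infected 15.090
ΔCt(uninfected) = 31.185 − 15.260 = 15.925
ΔCt(HSV-1-infected) = 26.990 − 15.090 = 11.900
ΔΔCt = 11.900 − 15.925 = -4.025
Fold change = 2^(−(-4.025)) = 2^4.025 = 16.2797

16.280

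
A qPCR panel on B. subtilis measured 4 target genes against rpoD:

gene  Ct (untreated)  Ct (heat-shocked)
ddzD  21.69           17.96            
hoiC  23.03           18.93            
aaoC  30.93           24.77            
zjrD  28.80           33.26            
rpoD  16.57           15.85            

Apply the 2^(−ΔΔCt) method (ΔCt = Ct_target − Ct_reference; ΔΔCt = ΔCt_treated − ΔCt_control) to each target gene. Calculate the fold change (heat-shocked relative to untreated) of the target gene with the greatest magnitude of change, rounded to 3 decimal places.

43.411

ddzD: ΔΔCt = (17.96−15.85) − (21.69−16.57) = 2.11 − 5.12 = -3.01; fold change = 2^3.01 = 8.056
hoiC: ΔΔCt = (18.93−15.85) − (23.03−16.57) = 3.08 − 6.46 = -3.38; fold change = 2^3.38 = 10.411
aaoC: ΔΔCt = (24.77−15.85) − (30.93−16.57) = 8.92 − 14.36 = -5.44; fold change = 2^5.44 = 43.411
zjrD: ΔΔCt = (33.26−15.85) − (28.80−16.57) = 17.41 − 12.23 = 5.18; fold change = 2^-5.18 = 0.028
aaoC has the largest |ΔΔCt| = 5.44.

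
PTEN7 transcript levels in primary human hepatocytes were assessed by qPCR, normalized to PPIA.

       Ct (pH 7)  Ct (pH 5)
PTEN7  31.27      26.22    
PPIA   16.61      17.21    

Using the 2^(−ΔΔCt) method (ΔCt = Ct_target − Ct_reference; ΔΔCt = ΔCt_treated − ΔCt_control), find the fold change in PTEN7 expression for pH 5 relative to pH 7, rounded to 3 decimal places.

50.213

ΔCt(pH 7) = 31.270 − 16.610 = 14.660
ΔCt(pH 5) = 26.220 − 17.210 = 9.010
ΔΔCt = 9.010 − 14.660 = -5.650
Fold change = 2^(−(-5.650)) = 2^5.650 = 50.2134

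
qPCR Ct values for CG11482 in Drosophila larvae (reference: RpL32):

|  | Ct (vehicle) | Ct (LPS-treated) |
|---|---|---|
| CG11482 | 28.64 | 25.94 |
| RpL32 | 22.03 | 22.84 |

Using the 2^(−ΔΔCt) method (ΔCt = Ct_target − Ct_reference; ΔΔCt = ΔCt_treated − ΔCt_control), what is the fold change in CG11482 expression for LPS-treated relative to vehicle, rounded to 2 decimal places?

ΔCt(vehicle) = 28.640 − 22.030 = 6.610
ΔCt(LPS-treated) = 25.940 − 22.840 = 3.100
ΔΔCt = 3.100 − 6.610 = -3.510
Fold change = 2^(−(-3.510)) = 2^3.510 = 11.392

11.39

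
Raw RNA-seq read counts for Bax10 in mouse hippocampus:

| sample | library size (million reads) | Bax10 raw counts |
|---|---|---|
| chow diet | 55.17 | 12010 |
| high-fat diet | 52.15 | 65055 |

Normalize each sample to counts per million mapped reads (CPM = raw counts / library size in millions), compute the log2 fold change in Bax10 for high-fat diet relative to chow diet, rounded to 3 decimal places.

CPM(chow diet) = 12010 / 55.17 = 217.6908
CPM(high-fat diet) = 65055 / 52.15 = 1247.4593
Fold change = 1247.4593 / 217.6908 = 5.73042
log2(5.73042) = 2.5186

2.519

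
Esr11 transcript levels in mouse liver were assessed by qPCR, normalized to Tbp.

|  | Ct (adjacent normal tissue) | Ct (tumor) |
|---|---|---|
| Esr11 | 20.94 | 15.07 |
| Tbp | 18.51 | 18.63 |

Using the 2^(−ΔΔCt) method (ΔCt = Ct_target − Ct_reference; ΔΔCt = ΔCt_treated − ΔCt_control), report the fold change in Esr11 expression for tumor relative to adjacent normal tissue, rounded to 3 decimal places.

63.558

ΔCt(adjacent normal tissue) = 20.940 − 18.510 = 2.430
ΔCt(tumor) = 15.070 − 18.630 = -3.560
ΔΔCt = -3.560 − 2.430 = -5.990
Fold change = 2^(−(-5.990)) = 2^5.990 = 63.5579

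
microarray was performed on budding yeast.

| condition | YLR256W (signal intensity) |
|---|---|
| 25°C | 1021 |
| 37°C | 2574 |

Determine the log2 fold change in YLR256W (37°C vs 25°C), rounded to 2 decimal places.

1.33

Fold change = 2574 / 1021 = 2.5211
log2(2.5211) = 1.334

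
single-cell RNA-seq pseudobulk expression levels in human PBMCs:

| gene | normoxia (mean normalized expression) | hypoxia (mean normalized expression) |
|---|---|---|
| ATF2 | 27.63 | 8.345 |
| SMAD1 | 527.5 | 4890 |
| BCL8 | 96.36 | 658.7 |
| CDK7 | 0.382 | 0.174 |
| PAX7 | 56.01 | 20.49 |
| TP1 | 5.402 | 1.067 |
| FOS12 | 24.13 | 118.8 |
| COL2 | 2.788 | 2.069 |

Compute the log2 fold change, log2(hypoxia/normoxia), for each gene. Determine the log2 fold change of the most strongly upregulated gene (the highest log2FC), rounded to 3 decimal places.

3.213

log2(8.345/27.63) = -1.727  (ATF2)
log2(4890/527.5) = 3.213  (SMAD1)
log2(658.7/96.36) = 2.773  (BCL8)
log2(0.174/0.382) = -1.134  (CDK7)
log2(20.49/56.01) = -1.451  (PAX7)
log2(1.067/5.402) = -2.340  (TP1)
log2(118.8/24.13) = 2.300  (FOS12)
log2(2.069/2.788) = -0.430  (COL2)
SMAD1 is most strongly upregulated.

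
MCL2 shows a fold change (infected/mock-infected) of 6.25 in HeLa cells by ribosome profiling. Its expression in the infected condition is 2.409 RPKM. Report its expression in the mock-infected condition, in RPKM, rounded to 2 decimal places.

mock-infected expression = 2.409 / 6.25 = 0.39

0.39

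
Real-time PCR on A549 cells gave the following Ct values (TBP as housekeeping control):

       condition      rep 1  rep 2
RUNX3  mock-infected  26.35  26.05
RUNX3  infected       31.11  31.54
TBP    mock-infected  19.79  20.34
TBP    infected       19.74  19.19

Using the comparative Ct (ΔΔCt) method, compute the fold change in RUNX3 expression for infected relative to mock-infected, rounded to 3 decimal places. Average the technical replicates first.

Mean Ct: RUNX3 mock-infected 26.200; RUNX3 infected 31.325; TBP mock-infected 20.065; TBP infected 19.465
ΔCt(mock-infected) = 26.200 − 20.065 = 6.135
ΔCt(infected) = 31.325 − 19.465 = 11.860
ΔΔCt = 11.860 − 6.135 = 5.725
Fold change = 2^(−5.725) = 0.0189

0.019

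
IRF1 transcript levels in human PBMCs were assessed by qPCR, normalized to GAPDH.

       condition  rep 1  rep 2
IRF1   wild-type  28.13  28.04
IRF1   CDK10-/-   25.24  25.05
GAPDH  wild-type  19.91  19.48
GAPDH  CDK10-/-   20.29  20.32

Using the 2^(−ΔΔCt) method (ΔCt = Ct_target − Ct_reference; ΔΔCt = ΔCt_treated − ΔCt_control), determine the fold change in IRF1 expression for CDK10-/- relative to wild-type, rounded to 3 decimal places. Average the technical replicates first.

Mean Ct: IRF1 wild-type 28.085; IRF1 CDK10-/- 25.145; GAPDH wild-type 19.695; GAPDH CDK10-/- 20.305
ΔCt(wild-type) = 28.085 − 19.695 = 8.390
ΔCt(CDK10-/-) = 25.145 − 20.305 = 4.840
ΔΔCt = 4.840 − 8.390 = -3.550
Fold change = 2^(−(-3.550)) = 2^3.550 = 11.7127

11.713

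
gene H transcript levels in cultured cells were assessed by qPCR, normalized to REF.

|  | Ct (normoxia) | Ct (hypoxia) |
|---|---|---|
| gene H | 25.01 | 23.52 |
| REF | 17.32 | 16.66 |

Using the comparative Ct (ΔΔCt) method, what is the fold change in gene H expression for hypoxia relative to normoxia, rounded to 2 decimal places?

ΔCt(normoxia) = 25.010 − 17.320 = 7.690
ΔCt(hypoxia) = 23.520 − 16.660 = 6.860
ΔΔCt = 6.860 − 7.690 = -0.830
Fold change = 2^(−(-0.830)) = 2^0.830 = 1.778

1.78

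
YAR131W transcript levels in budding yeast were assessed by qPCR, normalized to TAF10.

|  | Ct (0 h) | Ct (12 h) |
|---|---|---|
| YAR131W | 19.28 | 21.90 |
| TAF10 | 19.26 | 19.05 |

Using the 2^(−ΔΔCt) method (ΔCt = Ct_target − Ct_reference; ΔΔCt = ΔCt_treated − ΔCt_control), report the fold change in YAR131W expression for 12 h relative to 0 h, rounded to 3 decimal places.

0.141

ΔCt(0 h) = 19.280 − 19.260 = 0.020
ΔCt(12 h) = 21.900 − 19.050 = 2.850
ΔΔCt = 2.850 − 0.020 = 2.830
Fold change = 2^(−2.830) = 0.1406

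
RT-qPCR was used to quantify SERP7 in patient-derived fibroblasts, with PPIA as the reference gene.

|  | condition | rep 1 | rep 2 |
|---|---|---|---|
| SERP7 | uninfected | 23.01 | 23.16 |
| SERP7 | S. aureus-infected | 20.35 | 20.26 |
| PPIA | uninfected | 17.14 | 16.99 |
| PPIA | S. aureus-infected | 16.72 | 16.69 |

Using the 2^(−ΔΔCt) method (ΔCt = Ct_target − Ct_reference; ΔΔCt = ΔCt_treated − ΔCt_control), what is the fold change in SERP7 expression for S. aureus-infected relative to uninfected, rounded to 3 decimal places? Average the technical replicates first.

5.352

Mean Ct: SERP7 uninfected 23.085; SERP7 S. aureus-infected 20.305; PPIA uninfected 17.065; PPIA S. aureus-infected 16.705
ΔCt(uninfected) = 23.085 − 17.065 = 6.020
ΔCt(S. aureus-infected) = 20.305 − 16.705 = 3.600
ΔΔCt = 3.600 − 6.020 = -2.420
Fold change = 2^(−(-2.420)) = 2^2.420 = 5.3517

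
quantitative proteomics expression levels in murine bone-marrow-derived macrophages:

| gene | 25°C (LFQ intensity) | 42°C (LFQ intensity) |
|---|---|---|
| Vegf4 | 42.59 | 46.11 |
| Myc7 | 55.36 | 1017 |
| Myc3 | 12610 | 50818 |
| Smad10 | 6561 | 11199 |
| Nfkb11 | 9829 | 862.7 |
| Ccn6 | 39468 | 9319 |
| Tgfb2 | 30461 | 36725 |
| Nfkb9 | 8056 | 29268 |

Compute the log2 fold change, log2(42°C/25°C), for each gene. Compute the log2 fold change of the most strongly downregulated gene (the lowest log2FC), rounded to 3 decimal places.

-3.510

log2(46.11/42.59) = 0.115  (Vegf4)
log2(1017/55.36) = 4.199  (Myc7)
log2(50818/12610) = 2.011  (Myc3)
log2(11199/6561) = 0.771  (Smad10)
log2(862.7/9829) = -3.510  (Nfkb11)
log2(9319/39468) = -2.082  (Ccn6)
log2(36725/30461) = 0.270  (Tgfb2)
log2(29268/8056) = 1.861  (Nfkb9)
Nfkb11 is most strongly downregulated.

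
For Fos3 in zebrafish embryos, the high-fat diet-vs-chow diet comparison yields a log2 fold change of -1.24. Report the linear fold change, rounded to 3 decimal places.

Fold change = 2^(-1.24) = 0.4234
That is, Fos3 drops to 42.3% of the chow diet level.

0.423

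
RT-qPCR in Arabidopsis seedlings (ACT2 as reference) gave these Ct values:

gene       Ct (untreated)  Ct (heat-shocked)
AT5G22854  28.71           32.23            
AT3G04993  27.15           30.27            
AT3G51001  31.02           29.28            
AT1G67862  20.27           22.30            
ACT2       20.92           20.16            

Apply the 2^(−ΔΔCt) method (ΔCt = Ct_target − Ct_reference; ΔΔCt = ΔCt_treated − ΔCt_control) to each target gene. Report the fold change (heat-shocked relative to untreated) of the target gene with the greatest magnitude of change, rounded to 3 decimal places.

AT5G22854: ΔΔCt = (32.23−20.16) − (28.71−20.92) = 12.07 − 7.79 = 4.28; fold change = 2^-4.28 = 0.051
AT3G04993: ΔΔCt = (30.27−20.16) − (27.15−20.92) = 10.11 − 6.23 = 3.88; fold change = 2^-3.88 = 0.068
AT3G51001: ΔΔCt = (29.28−20.16) − (31.02−20.92) = 9.12 − 10.10 = -0.98; fold change = 2^0.98 = 1.972
AT1G67862: ΔΔCt = (22.30−20.16) − (20.27−20.92) = 2.14 − (-0.65) = 2.79; fold change = 2^-2.79 = 0.145
AT5G22854 has the largest |ΔΔCt| = 4.28.

0.051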